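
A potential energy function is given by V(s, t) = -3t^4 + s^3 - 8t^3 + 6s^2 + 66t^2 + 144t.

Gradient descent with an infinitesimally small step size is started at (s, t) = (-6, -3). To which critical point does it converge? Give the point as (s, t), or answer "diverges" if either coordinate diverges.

diverges

V is separable, so gradient descent decouples: s follows -∂V/∂s, t follows -∂V/∂t.
∂V/∂s = 3s(s + 4); at s=-6 this is 36, so s decreases.
∂V/∂t = -12(t - 3)(t + 1)(t + 4); at t=-3 this is -144, so t increases.
The s-coordinate has no critical point in that direction and runs off to infinity.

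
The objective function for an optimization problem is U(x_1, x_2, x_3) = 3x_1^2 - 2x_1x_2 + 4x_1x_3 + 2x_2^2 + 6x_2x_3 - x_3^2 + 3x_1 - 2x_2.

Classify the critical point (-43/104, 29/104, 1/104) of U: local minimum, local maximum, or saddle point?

saddle point

The Hessian is constant: H = [[6, -2, 4], [-2, 4, 6], [4, 6, -2]].
Leading principal minors: Δ₁ = 6, Δ₂ = 20, Δ₃ = -416.
The minors fit neither the all-positive nor the alternating-sign pattern, so H is indefinite: a saddle point.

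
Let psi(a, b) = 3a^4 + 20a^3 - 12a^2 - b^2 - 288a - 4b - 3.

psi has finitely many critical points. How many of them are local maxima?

1

psi separates as a function of a plus a function of b, so ∇psi=0 decouples.
∂psi/∂a = 12(a - 2)(a + 3)(a + 4) = 0 at a ∈ {-4, -3, 2}; ∂psi/∂b = -2(b + 2) = 0 at b ∈ {-2}.
The Hessian is diagonal: diag(psi_aa, psi_bb). Second derivatives: psi_aa(-4)=72, psi_aa(-3)=-60, psi_aa(2)=360; psi_bb(-2)=-2.
Local maxima occur where both diagonal entries negative: (-3, -2). Count: 1.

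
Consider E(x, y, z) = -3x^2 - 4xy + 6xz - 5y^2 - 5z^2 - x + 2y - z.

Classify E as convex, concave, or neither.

concave

E is quadratic, so its Hessian is the constant matrix H = [[-6, -4, 6], [-4, -10, 0], [6, 0, -10]].
Leading principal minors: -6, 44, -80.
Signs alternate −, +, − ⇒ H ≺ 0 ⇒ concave.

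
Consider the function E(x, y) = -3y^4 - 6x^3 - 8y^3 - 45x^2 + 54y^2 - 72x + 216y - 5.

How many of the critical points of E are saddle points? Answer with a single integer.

3

E separates as a function of x plus a function of y, so ∇E=0 decouples.
∂E/∂x = -18(x + 1)(x + 4) = 0 at x ∈ {-4, -1}; ∂E/∂y = -12(y - 3)(y + 2)(y + 3) = 0 at y ∈ {-3, -2, 3}.
The Hessian is diagonal: diag(E_xx, E_yy). Second derivatives: E_xx(-4)=54, E_xx(-1)=-54; E_yy(-3)=-72, E_yy(-2)=60, E_yy(3)=-360.
Saddle points occur where the two diagonal entries have opposite signs: (-4, -3), (-4, 3), (-1, -2). Count: 3.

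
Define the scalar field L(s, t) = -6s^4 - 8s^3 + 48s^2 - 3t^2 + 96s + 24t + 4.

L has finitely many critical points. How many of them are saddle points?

1

L separates as a function of s plus a function of t, so ∇L=0 decouples.
∂L/∂s = -24(s - 2)(s + 1)(s + 2) = 0 at s ∈ {-2, -1, 2}; ∂L/∂t = -6(t - 4) = 0 at t ∈ {4}.
The Hessian is diagonal: diag(L_ss, L_tt). Second derivatives: L_ss(-2)=-96, L_ss(-1)=72, L_ss(2)=-288; L_tt(4)=-6.
Saddle points occur where the two diagonal entries have opposite signs: (-1, 4). Count: 1.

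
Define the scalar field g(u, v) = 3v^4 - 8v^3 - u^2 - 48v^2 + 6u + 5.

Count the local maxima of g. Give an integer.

g separates as a function of u plus a function of v, so ∇g=0 decouples.
∂g/∂u = -2(u - 3) = 0 at u ∈ {3}; ∂g/∂v = 12v(v - 4)(v + 2) = 0 at v ∈ {-2, 0, 4}.
The Hessian is diagonal: diag(g_uu, g_vv). Second derivatives: g_uu(3)=-2; g_vv(-2)=144, g_vv(0)=-96, g_vv(4)=288.
Local maxima occur where both diagonal entries negative: (3, 0). Count: 1.

1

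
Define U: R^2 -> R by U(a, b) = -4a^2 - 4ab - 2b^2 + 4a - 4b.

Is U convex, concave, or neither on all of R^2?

U is quadratic, so its Hessian is the constant matrix H = [[-8, -4], [-4, -4]].
det(H) = 16, tr(H) = -12.
det(H) > 0 and tr(H) < 0, so H is negative definite everywhere: concave.

concave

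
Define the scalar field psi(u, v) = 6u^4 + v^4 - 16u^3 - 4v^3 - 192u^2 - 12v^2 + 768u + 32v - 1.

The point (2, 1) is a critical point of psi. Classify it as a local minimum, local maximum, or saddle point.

The mixed partial ∂²psi/∂u∂v is 0, so the Hessian at any point is diag(psi_uu, psi_vv) = diag(24(3u^2 - 4u - 16), 12(v^2 - 2v - 2)).
At (2, 1): H = diag(-288, -36).
Both eigenvalues are negative, so H is negative definite: a local maximum.

local maximum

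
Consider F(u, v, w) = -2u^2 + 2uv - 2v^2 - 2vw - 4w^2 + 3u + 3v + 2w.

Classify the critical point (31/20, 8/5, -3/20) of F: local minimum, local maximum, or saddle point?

local maximum

The Hessian is constant: H = [[-4, 2, 0], [2, -4, -2], [0, -2, -8]].
Leading principal minors: Δ₁ = -4, Δ₂ = 12, Δ₃ = -80.
The minors alternate sign starting negative (−, +, −), so H is negative definite: a local maximum.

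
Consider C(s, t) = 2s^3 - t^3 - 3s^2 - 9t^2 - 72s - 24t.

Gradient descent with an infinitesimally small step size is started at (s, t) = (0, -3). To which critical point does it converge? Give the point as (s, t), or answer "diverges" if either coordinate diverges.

(4, -4)

C is separable, so gradient descent decouples: s follows -∂C/∂s, t follows -∂C/∂t.
∂C/∂s = 6(s - 4)(s + 3); at s=0 this is -72, so s increases.
∂C/∂t = -3(t + 2)(t + 4); at t=-3 this is 3, so t decreases.
s converges to its nearest critical value 4 (a local min of the s-part); t converges to -4. The iterate converges to (4, -4).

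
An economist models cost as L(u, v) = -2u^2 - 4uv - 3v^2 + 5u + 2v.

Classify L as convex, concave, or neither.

L is quadratic, so its Hessian is the constant matrix H = [[-4, -4], [-4, -6]].
det(H) = 8, tr(H) = -10.
det(H) > 0 and tr(H) < 0, so H is negative definite everywhere: concave.

concave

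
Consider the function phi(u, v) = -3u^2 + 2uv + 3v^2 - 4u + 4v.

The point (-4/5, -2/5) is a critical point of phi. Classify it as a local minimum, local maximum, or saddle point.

The Hessian of phi is constant: H = [[-6, 2], [2, 6]].
det(H) = (-6)·6 − 2² = -40.
Since det(H) < 0, H is indefinite and the critical point is a saddle point.

saddle point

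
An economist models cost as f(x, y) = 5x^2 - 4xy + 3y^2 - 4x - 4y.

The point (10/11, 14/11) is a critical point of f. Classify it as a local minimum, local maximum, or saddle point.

The Hessian of f is constant: H = [[10, -4], [-4, 6]].
det(H) = 10·6 − (-4)² = 44.
det(H) > 0 and tr(H) = 16 > 0, so H is positive definite and the point is a local minimum.

local minimum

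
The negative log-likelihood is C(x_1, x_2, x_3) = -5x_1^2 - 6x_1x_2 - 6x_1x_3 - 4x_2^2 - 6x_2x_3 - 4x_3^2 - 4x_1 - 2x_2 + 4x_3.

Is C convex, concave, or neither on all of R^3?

concave

C is quadratic, so its Hessian is the constant matrix H = [[-10, -6, -6], [-6, -8, -6], [-6, -6, -8]].
Leading principal minors: -10, 44, -136.
Signs alternate −, +, − ⇒ H ≺ 0 ⇒ concave.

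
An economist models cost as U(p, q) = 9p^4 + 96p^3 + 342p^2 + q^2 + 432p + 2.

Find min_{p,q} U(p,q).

U(p,q) separates as A(p) + B(q) + 2, so its minimum is min A + min B + 2.
A'(p) = 36(p + 1)(p + 3)(p + 4) vanishes at p ∈ {-4, -3, -1}; B'(q) = 2q vanishes at q ∈ {0}.
Local minima of A (where A''>0): A(-4)=-96, A(-1)=-177. Local minima of B: B(0)=0.
So the global minimum of U is A(-1) + B(0) + 2 = -177 + 0 + 2 = -175, attained at (-1, 0).

-175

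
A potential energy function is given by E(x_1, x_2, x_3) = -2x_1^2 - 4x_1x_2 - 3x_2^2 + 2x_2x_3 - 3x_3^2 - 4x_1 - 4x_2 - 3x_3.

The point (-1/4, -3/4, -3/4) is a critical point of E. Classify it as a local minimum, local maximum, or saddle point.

local maximum

The Hessian is constant: H = [[-4, -4, 0], [-4, -6, 2], [0, 2, -6]].
Leading principal minors: Δ₁ = -4, Δ₂ = 8, Δ₃ = -32.
The minors alternate sign starting negative (−, +, −), so H is negative definite: a local maximum.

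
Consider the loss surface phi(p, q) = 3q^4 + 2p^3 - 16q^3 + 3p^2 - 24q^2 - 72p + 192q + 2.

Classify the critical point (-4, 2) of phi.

local maximum

The mixed partial ∂²phi/∂p∂q is 0, so the Hessian at any point is diag(phi_pp, phi_qq) = diag(6(2p + 1), 12(3q^2 - 8q - 4)).
At (-4, 2): H = diag(-42, -96).
Both eigenvalues are negative, so H is negative definite: a local maximum.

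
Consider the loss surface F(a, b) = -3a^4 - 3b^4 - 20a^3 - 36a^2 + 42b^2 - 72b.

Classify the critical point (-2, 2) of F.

The mixed partial ∂²F/∂a∂b is 0, so the Hessian at any point is diag(F_aa, F_bb) = diag(-12(3a^2 + 10a + 6), 12(-3b^2 + 7)).
At (-2, 2): H = diag(24, -60).
The eigenvalues have opposite signs, so H is indefinite: a saddle point.

saddle point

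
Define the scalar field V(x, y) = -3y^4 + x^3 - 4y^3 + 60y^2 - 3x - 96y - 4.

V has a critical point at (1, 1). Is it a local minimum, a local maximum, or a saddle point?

The mixed partial ∂²V/∂x∂y is 0, so the Hessian at any point is diag(V_xx, V_yy) = diag(6x, 12(-3y^2 - 2y + 10)).
At (1, 1): H = diag(6, 60).
Both eigenvalues are positive, so H is positive definite: a local minimum.

local minimum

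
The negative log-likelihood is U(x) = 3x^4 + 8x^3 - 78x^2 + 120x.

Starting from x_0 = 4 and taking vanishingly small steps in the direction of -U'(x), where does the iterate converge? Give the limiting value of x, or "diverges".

U'(x) = 12(x - 2)(x - 1)(x + 5), so U'(4) = 648.
Gradient descent moves in the -U' direction, i.e. x is decreasing.
The nearest critical point in that direction is x = 2, where U'' = 84 > 0 (a local minimum). The iterate converges there.

2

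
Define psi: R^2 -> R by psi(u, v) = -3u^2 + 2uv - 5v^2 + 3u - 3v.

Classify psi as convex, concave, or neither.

psi is quadratic, so its Hessian is the constant matrix H = [[-6, 2], [2, -10]].
det(H) = 56, tr(H) = -16.
det(H) > 0 and tr(H) < 0, so H is negative definite everywhere: concave.

concave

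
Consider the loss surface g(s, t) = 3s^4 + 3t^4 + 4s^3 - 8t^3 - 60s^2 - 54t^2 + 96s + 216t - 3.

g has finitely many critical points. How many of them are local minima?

4

g separates as a function of s plus a function of t, so ∇g=0 decouples.
∂g/∂s = 12(s - 2)(s - 1)(s + 4) = 0 at s ∈ {-4, 1, 2}; ∂g/∂t = 12(t - 3)(t - 2)(t + 3) = 0 at t ∈ {-3, 2, 3}.
The Hessian is diagonal: diag(g_ss, g_tt). Second derivatives: g_ss(-4)=360, g_ss(1)=-60, g_ss(2)=72; g_tt(-3)=360, g_tt(2)=-60, g_tt(3)=72.
Local minima occur where both diagonal entries positive: (-4, -3), (-4, 3), (2, -3), (2, 3). Count: 4.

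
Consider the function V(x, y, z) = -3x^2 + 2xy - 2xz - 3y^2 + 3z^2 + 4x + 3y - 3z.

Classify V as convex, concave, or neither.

V is quadratic, so its Hessian is the constant matrix H = [[-6, 2, -2], [2, -6, 0], [-2, 0, 6]].
Leading principal minors: -6, 32, 216.
Neither pattern holds ⇒ H is indefinite ⇒ neither convex nor concave.

neither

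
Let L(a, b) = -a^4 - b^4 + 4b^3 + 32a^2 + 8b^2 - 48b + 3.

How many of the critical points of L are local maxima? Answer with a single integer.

L separates as a function of a plus a function of b, so ∇L=0 decouples.
∂L/∂a = -4a(a - 4)(a + 4) = 0 at a ∈ {-4, 0, 4}; ∂L/∂b = -4(b - 3)(b - 2)(b + 2) = 0 at b ∈ {-2, 2, 3}.
The Hessian is diagonal: diag(L_aa, L_bb). Second derivatives: L_aa(-4)=-128, L_aa(0)=64, L_aa(4)=-128; L_bb(-2)=-80, L_bb(2)=16, L_bb(3)=-20.
Local maxima occur where both diagonal entries negative: (-4, -2), (-4, 3), (4, -2), (4, 3). Count: 4.

4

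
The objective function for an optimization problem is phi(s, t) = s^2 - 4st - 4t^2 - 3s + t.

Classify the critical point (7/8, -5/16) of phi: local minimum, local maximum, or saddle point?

saddle point

The Hessian of phi is constant: H = [[2, -4], [-4, -8]].
det(H) = 2·(-8) − (-4)² = -32.
Since det(H) < 0, H is indefinite and the critical point is a saddle point.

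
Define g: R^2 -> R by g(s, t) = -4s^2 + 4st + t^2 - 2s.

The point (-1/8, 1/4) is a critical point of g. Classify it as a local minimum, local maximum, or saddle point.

saddle point

The Hessian of g is constant: H = [[-8, 4], [4, 2]].
det(H) = (-8)·2 − 4² = -32.
Since det(H) < 0, H is indefinite and the critical point is a saddle point.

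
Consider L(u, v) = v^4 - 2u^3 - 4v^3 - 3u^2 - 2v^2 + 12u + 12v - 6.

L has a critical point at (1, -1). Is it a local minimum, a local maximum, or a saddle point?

The mixed partial ∂²L/∂u∂v is 0, so the Hessian at any point is diag(L_uu, L_vv) = diag(-6(2u + 1), 4(3v^2 - 6v - 1)).
At (1, -1): H = diag(-18, 32).
The eigenvalues have opposite signs, so H is indefinite: a saddle point.

saddle point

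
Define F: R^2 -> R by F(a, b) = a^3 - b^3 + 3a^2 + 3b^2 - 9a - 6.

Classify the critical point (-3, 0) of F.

saddle point

The mixed partial ∂²F/∂a∂b is 0, so the Hessian at any point is diag(F_aa, F_bb) = diag(6(a + 1), 6(-b + 1)).
At (-3, 0): H = diag(-12, 6).
The eigenvalues have opposite signs, so H is indefinite: a saddle point.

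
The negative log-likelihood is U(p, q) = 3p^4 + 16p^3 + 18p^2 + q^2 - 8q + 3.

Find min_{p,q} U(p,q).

U(p,q) separates as A(p) + B(q) + 3, so its minimum is min A + min B + 3.
A'(p) = 12p(p + 1)(p + 3) vanishes at p ∈ {-3, -1, 0}; B'(q) = 2q - 8 vanishes at q ∈ {4}.
Local minima of A (where A''>0): A(-3)=-27, A(0)=0. Local minima of B: B(4)=-16.
So the global minimum of U is A(-3) + B(4) + 3 = -27 − 16 + 3 = -40, attained at (-3, 4).

-40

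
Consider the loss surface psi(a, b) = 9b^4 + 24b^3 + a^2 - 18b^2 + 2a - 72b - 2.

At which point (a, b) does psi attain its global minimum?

psi(a,b) separates as P(a) + Q(b) − 2, so its minimum is min P + min Q − 2.
P'(a) = 2a + 2 vanishes at a ∈ {-1}; Q'(b) = 36(b - 1)(b + 1)(b + 2) vanishes at b ∈ {-2, -1, 1}.
Local minima of P (where P''>0): P(-1)=-1. Local minima of Q: Q(-2)=24, Q(1)=-57.
So the global minimum of psi is P(-1) + Q(1) − 2 = -1 − 57 − 2 = -60, attained at (-1, 1).

(-1, 1)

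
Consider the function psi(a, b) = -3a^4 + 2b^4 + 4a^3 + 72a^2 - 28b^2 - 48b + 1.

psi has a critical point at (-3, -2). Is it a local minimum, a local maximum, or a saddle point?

The mixed partial ∂²psi/∂a∂b is 0, so the Hessian at any point is diag(psi_aa, psi_bb) = diag(12(-3a^2 + 2a + 12), 8(3b^2 - 7)).
At (-3, -2): H = diag(-252, 40).
The eigenvalues have opposite signs, so H is indefinite: a saddle point.

saddle point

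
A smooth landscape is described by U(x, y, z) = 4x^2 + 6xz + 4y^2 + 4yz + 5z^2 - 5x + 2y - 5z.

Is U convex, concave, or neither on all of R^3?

convex

U is quadratic, so its Hessian is the constant matrix H = [[8, 0, 6], [0, 8, 4], [6, 4, 10]].
Leading principal minors: 8, 64, 224.
All positive ⇒ H ≻ 0 ⇒ convex.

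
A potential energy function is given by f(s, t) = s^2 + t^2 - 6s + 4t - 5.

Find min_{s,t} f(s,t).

-18

f(s,t) separates as P(s) + Q(t) − 5, so its minimum is min P + min Q − 5.
P'(s) = 2s - 6 vanishes at s ∈ {3}; Q'(t) = 2(t + 2) vanishes at t ∈ {-2}.
Local minima of P (where P''>0): P(3)=-9. Local minima of Q: Q(-2)=-4.
So the global minimum of f is P(3) + Q(-2) − 5 = -9 − 4 − 5 = -18, attained at (3, -2).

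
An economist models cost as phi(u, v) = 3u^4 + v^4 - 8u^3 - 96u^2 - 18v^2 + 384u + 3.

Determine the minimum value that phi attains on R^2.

phi(u,v) separates as P(u) + Q(v) + 3, so its minimum is min P + min Q + 3.
P'(u) = 12(u - 4)(u - 2)(u + 4) vanishes at u ∈ {-4, 2, 4}; Q'(v) = 4v(v - 3)(v + 3) vanishes at v ∈ {-3, 0, 3}.
Local minima of P (where P''>0): P(-4)=-1792, P(4)=256. Local minima of Q: Q(-3)=-81, Q(3)=-81.
So the global minimum of phi is P(-4) + Q(-3) + 3 = -1792 − 81 + 3 = -1870, attained at (-4, -3).

-1870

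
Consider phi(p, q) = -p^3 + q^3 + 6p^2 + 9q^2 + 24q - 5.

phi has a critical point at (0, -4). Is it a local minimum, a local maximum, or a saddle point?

saddle point

The mixed partial ∂²phi/∂p∂q is 0, so the Hessian at any point is diag(phi_pp, phi_qq) = diag(6(-p + 2), 6(q + 3)).
At (0, -4): H = diag(12, -6).
The eigenvalues have opposite signs, so H is indefinite: a saddle point.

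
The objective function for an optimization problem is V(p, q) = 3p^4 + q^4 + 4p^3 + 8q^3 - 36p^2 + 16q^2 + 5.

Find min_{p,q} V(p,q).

V(p,q) separates as A(p) + B(q) + 5, so its minimum is min A + min B + 5.
A'(p) = 12p(p - 2)(p + 3) vanishes at p ∈ {-3, 0, 2}; B'(q) = 4q(q + 2)(q + 4) vanishes at q ∈ {-4, -2, 0}.
Local minima of A (where A''>0): A(-3)=-189, A(2)=-64. Local minima of B: B(-4)=0, B(0)=0.
So the global minimum of V is A(-3) + B(-4) + 5 = -189 + 0 + 5 = -184, attained at (-3, -4).

-184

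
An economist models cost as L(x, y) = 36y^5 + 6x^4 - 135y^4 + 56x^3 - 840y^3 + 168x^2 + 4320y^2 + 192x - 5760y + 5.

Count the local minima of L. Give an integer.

L separates as a function of x plus a function of y, so ∇L=0 decouples.
∂L/∂x = 24(x + 1)(x + 2)(x + 4) = 0 at x ∈ {-4, -2, -1}; ∂L/∂y = 180(y - 4)(y - 2)(y - 1)(y + 4) = 0 at y ∈ {-4, 1, 2, 4}.
The Hessian is diagonal: diag(L_xx, L_yy). Second derivatives: L_xx(-4)=144, L_xx(-2)=-48, L_xx(-1)=72; L_yy(-4)=-43200, L_yy(1)=2700, L_yy(2)=-2160, L_yy(4)=8640.
Local minima occur where both diagonal entries positive: (-4, 1), (-4, 4), (-1, 1), (-1, 4). Count: 4.

4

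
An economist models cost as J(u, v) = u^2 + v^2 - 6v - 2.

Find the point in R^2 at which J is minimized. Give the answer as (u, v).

J(u,v) separates as P(u) + Q(v) − 2, so its minimum is min P + min Q − 2.
P'(u) = 2u vanishes at u ∈ {0}; Q'(v) = 2v - 6 vanishes at v ∈ {3}.
Local minima of P (where P''>0): P(0)=0. Local minima of Q: Q(3)=-9.
So the global minimum of J is P(0) + Q(3) − 2 = 0 − 9 − 2 = -11, attained at (0, 3).

(0, 3)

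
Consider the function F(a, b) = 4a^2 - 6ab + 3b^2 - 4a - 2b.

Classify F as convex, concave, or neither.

convex

F is quadratic, so its Hessian is the constant matrix H = [[8, -6], [-6, 6]].
det(H) = 12, tr(H) = 14.
det(H) > 0 and tr(H) > 0, so H is positive definite everywhere: convex.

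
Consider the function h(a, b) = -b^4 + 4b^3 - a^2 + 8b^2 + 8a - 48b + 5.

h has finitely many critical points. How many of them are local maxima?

2

h separates as a function of a plus a function of b, so ∇h=0 decouples.
∂h/∂a = -2(a - 4) = 0 at a ∈ {4}; ∂h/∂b = -4(b - 3)(b - 2)(b + 2) = 0 at b ∈ {-2, 2, 3}.
The Hessian is diagonal: diag(h_aa, h_bb). Second derivatives: h_aa(4)=-2; h_bb(-2)=-80, h_bb(2)=16, h_bb(3)=-20.
Local maxima occur where both diagonal entries negative: (4, -2), (4, 3). Count: 2.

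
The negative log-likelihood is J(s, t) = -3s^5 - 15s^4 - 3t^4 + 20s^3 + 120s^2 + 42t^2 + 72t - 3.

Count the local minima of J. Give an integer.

2

J separates as a function of s plus a function of t, so ∇J=0 decouples.
∂J/∂s = -15s(s - 2)(s + 2)(s + 4) = 0 at s ∈ {-4, -2, 0, 2}; ∂J/∂t = -12(t - 3)(t + 1)(t + 2) = 0 at t ∈ {-2, -1, 3}.
The Hessian is diagonal: diag(J_ss, J_tt). Second derivatives: J_ss(-4)=720, J_ss(-2)=-240, J_ss(0)=240, J_ss(2)=-720; J_tt(-2)=-60, J_tt(-1)=48, J_tt(3)=-240.
Local minima occur where both diagonal entries positive: (-4, -1), (0, -1). Count: 2.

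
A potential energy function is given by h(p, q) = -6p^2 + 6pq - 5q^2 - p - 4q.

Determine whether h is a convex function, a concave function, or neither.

h is quadratic, so its Hessian is the constant matrix H = [[-12, 6], [6, -10]].
det(H) = 84, tr(H) = -22.
det(H) > 0 and tr(H) < 0, so H is negative definite everywhere: concave.

concave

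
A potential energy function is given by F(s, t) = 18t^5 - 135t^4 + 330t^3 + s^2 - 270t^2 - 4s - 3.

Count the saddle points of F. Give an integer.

F separates as a function of s plus a function of t, so ∇F=0 decouples.
∂F/∂s = 2(s - 2) = 0 at s ∈ {2}; ∂F/∂t = 90t(t - 3)(t - 2)(t - 1) = 0 at t ∈ {0, 1, 2, 3}.
The Hessian is diagonal: diag(F_ss, F_tt). Second derivatives: F_ss(2)=2; F_tt(0)=-540, F_tt(1)=180, F_tt(2)=-180, F_tt(3)=540.
Saddle points occur where the two diagonal entries have opposite signs: (2, 0), (2, 2). Count: 2.

2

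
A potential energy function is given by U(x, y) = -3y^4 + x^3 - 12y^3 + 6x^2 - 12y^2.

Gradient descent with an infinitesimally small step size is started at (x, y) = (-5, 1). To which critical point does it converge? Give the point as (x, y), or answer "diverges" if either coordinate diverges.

diverges

U is separable, so gradient descent decouples: x follows -∂U/∂x, y follows -∂U/∂y.
∂U/∂x = 3x(x + 4); at x=-5 this is 15, so x decreases.
∂U/∂y = -12y(y + 1)(y + 2); at y=1 this is -72, so y increases.
The x-coordinate has no critical point in that direction and runs off to infinity.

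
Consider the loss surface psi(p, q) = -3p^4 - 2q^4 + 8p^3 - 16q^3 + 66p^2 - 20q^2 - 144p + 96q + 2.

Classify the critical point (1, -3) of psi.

local minimum

The mixed partial ∂²psi/∂p∂q is 0, so the Hessian at any point is diag(psi_pp, psi_qq) = diag(12(-3p^2 + 4p + 11), -8(3q^2 + 12q + 5)).
At (1, -3): H = diag(144, 32).
Both eigenvalues are positive, so H is positive definite: a local minimum.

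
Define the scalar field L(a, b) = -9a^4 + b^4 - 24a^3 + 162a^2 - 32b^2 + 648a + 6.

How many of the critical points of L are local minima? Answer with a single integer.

L separates as a function of a plus a function of b, so ∇L=0 decouples.
∂L/∂a = -36(a - 3)(a + 2)(a + 3) = 0 at a ∈ {-3, -2, 3}; ∂L/∂b = 4b(b - 4)(b + 4) = 0 at b ∈ {-4, 0, 4}.
The Hessian is diagonal: diag(L_aa, L_bb). Second derivatives: L_aa(-3)=-216, L_aa(-2)=180, L_aa(3)=-1080; L_bb(-4)=128, L_bb(0)=-64, L_bb(4)=128.
Local minima occur where both diagonal entries positive: (-2, -4), (-2, 4). Count: 2.

2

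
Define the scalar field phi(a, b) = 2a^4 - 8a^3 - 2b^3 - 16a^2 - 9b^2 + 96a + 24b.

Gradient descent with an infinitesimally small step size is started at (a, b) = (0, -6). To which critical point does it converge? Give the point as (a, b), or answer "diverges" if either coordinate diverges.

(-2, -4)

phi is separable, so gradient descent decouples: a follows -∂phi/∂a, b follows -∂phi/∂b.
∂phi/∂a = 8(a - 3)(a - 2)(a + 2); at a=0 this is 96, so a decreases.
∂phi/∂b = -6(b - 1)(b + 4); at b=-6 this is -84, so b increases.
a converges to its nearest critical value -2 (a local min of the a-part); b converges to -4. The iterate converges to (-2, -4).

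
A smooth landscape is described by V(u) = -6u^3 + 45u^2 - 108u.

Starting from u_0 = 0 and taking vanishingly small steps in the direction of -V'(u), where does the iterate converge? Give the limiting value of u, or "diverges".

V'(u) = -18(u - 3)(u - 2), so V'(0) = -108.
Gradient descent moves in the -V' direction, i.e. u is increasing.
The nearest critical point in that direction is u = 2, where V'' = 18 > 0 (a local minimum). The iterate converges there.

2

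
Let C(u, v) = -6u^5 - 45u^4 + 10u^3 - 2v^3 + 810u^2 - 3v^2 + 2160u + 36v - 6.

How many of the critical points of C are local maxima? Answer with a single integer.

2

C separates as a function of u plus a function of v, so ∇C=0 decouples.
∂C/∂u = -30(u - 3)(u + 2)(u + 3)(u + 4) = 0 at u ∈ {-4, -3, -2, 3}; ∂C/∂v = -6(v - 2)(v + 3) = 0 at v ∈ {-3, 2}.
The Hessian is diagonal: diag(C_uu, C_vv). Second derivatives: C_uu(-4)=420, C_uu(-3)=-180, C_uu(-2)=300, C_uu(3)=-6300; C_vv(-3)=30, C_vv(2)=-30.
Local maxima occur where both diagonal entries negative: (-3, 2), (3, 2). Count: 2.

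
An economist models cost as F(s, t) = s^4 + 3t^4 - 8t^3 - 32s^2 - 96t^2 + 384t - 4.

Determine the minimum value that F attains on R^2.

F(s,t) separates as P(s) + Q(t) − 4, so its minimum is min P + min Q − 4.
P'(s) = 4s(s - 4)(s + 4) vanishes at s ∈ {-4, 0, 4}; Q'(t) = 12(t - 4)(t - 2)(t + 4) vanishes at t ∈ {-4, 2, 4}.
Local minima of P (where P''>0): P(-4)=-256, P(4)=-256. Local minima of Q: Q(-4)=-1792, Q(4)=256.
So the global minimum of F is P(-4) + Q(-4) − 4 = -256 − 1792 − 4 = -2052, attained at (-4, -4).

-2052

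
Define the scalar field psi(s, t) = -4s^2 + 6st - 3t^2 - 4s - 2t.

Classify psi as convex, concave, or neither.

psi is quadratic, so its Hessian is the constant matrix H = [[-8, 6], [6, -6]].
det(H) = 12, tr(H) = -14.
det(H) > 0 and tr(H) < 0, so H is negative definite everywhere: concave.

concave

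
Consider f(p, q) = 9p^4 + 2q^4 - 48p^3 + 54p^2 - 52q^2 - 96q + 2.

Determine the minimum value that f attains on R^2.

f(p,q) separates as A(p) + B(q) + 2, so its minimum is min A + min B + 2.
A'(p) = 36p(p - 3)(p - 1) vanishes at p ∈ {0, 1, 3}; B'(q) = 8(q - 4)(q + 1)(q + 3) vanishes at q ∈ {-3, -1, 4}.
Local minima of A (where A''>0): A(0)=0, A(3)=-81. Local minima of B: B(-3)=-18, B(4)=-704.
So the global minimum of f is A(3) + B(4) + 2 = -81 − 704 + 2 = -783, attained at (3, 4).

-783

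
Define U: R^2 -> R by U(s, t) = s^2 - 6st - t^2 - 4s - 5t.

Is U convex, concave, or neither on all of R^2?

U is quadratic, so its Hessian is the constant matrix H = [[2, -6], [-6, -2]].
det(H) = -40, tr(H) = 0.
det(H) < 0, so H is indefinite: neither convex nor concave.

neither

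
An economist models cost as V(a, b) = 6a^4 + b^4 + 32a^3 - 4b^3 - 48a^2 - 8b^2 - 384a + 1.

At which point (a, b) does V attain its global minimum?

(2, 4)

V(a,b) separates as P(a) + Q(b) + 1, so its minimum is min P + min Q + 1.
P'(a) = 24(a - 2)(a + 2)(a + 4) vanishes at a ∈ {-4, -2, 2}; Q'(b) = 4b(b - 4)(b + 1) vanishes at b ∈ {-1, 0, 4}.
Local minima of P (where P''>0): P(-4)=256, P(2)=-608. Local minima of Q: Q(-1)=-3, Q(4)=-128.
So the global minimum of V is P(2) + Q(4) + 1 = -608 − 128 + 1 = -735, attained at (2, 4).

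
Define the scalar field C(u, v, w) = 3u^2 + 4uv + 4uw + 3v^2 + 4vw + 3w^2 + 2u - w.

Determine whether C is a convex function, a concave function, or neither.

convex

C is quadratic, so its Hessian is the constant matrix H = [[6, 4, 4], [4, 6, 4], [4, 4, 6]].
Leading principal minors: 6, 20, 56.
All positive ⇒ H ≻ 0 ⇒ convex.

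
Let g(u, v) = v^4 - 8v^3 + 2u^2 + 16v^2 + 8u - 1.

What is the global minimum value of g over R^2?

g(u,v) separates as P(u) + Q(v) − 1, so its minimum is min P + min Q − 1.
P'(u) = 4u + 8 vanishes at u ∈ {-2}; Q'(v) = 4v(v - 4)(v - 2) vanishes at v ∈ {0, 2, 4}.
Local minima of P (where P''>0): P(-2)=-8. Local minima of Q: Q(0)=0, Q(4)=0.
So the global minimum of g is P(-2) + Q(0) − 1 = -8 + 0 − 1 = -9, attained at (-2, 0).

-9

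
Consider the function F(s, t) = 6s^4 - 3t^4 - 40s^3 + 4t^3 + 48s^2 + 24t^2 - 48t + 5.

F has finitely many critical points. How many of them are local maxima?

2

F separates as a function of s plus a function of t, so ∇F=0 decouples.
∂F/∂s = 24s(s - 4)(s - 1) = 0 at s ∈ {0, 1, 4}; ∂F/∂t = -12(t - 2)(t - 1)(t + 2) = 0 at t ∈ {-2, 1, 2}.
The Hessian is diagonal: diag(F_ss, F_tt). Second derivatives: F_ss(0)=96, F_ss(1)=-72, F_ss(4)=288; F_tt(-2)=-144, F_tt(1)=36, F_tt(2)=-48.
Local maxima occur where both diagonal entries negative: (1, -2), (1, 2). Count: 2.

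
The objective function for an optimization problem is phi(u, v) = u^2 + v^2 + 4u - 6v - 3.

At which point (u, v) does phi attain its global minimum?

(-2, 3)

phi(u,v) separates as P(u) + Q(v) − 3, so its minimum is min P + min Q − 3.
P'(u) = 2u + 4 vanishes at u ∈ {-2}; Q'(v) = 2v - 6 vanishes at v ∈ {3}.
Local minima of P (where P''>0): P(-2)=-4. Local minima of Q: Q(3)=-9.
So the global minimum of phi is P(-2) + Q(3) − 3 = -4 − 9 − 3 = -16, attained at (-2, 3).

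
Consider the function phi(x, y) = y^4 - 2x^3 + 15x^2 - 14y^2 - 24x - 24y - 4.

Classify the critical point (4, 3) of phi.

saddle point

The mixed partial ∂²phi/∂x∂y is 0, so the Hessian at any point is diag(phi_xx, phi_yy) = diag(6(-2x + 5), 4(3y^2 - 7)).
At (4, 3): H = diag(-18, 80).
The eigenvalues have opposite signs, so H is indefinite: a saddle point.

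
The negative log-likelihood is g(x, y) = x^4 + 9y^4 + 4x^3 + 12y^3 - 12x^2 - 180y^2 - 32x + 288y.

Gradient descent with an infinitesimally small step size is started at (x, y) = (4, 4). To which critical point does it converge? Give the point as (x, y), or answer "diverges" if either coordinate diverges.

(2, 2)

g is separable, so gradient descent decouples: x follows -∂g/∂x, y follows -∂g/∂y.
∂g/∂x = 4(x - 2)(x + 1)(x + 4); at x=4 this is 320, so x decreases.
∂g/∂y = 36(y - 2)(y - 1)(y + 4); at y=4 this is 1728, so y decreases.
x converges to its nearest critical value 2 (a local min of the x-part); y converges to 2. The iterate converges to (2, 2).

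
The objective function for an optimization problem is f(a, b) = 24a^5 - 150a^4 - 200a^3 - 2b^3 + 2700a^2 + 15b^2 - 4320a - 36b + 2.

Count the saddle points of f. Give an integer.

f separates as a function of a plus a function of b, so ∇f=0 decouples.
∂f/∂a = 120(a - 4)(a - 3)(a - 1)(a + 3) = 0 at a ∈ {-3, 1, 3, 4}; ∂f/∂b = -6(b - 3)(b - 2) = 0 at b ∈ {2, 3}.
The Hessian is diagonal: diag(f_aa, f_bb). Second derivatives: f_aa(-3)=-20160, f_aa(1)=2880, f_aa(3)=-1440, f_aa(4)=2520; f_bb(2)=6, f_bb(3)=-6.
Saddle points occur where the two diagonal entries have opposite signs: (-3, 2), (1, 3), (3, 2), (4, 3). Count: 4.

4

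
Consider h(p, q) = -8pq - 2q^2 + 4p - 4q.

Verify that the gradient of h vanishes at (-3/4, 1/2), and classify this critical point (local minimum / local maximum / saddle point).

∇h = (-8q + 4, -8p - 4q - 4); substituting (-3/4, 1/2) gives ∇h = (0, 0), so (-3/4, 1/2) is indeed a critical point.
The Hessian of h is constant: H = [[0, -8], [-8, -4]].
det(H) = 0·(-4) − (-8)² = -64.
Since det(H) < 0, H is indefinite and the critical point is a saddle point.

saddle point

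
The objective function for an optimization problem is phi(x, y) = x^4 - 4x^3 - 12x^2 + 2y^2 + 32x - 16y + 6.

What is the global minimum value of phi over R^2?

-90

phi(x,y) separates as P(x) + Q(y) + 6, so its minimum is min P + min Q + 6.
P'(x) = 4(x - 4)(x - 1)(x + 2) vanishes at x ∈ {-2, 1, 4}; Q'(y) = 4y - 16 vanishes at y ∈ {4}.
Local minima of P (where P''>0): P(-2)=-64, P(4)=-64. Local minima of Q: Q(4)=-32.
So the global minimum of phi is P(-2) + Q(4) + 6 = -64 − 32 + 6 = -90, attained at (-2, 4).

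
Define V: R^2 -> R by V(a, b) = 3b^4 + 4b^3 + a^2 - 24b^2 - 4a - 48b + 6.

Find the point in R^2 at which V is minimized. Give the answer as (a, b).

V(a,b) separates as P(a) + Q(b) + 6, so its minimum is min P + min Q + 6.
P'(a) = 2a - 4 vanishes at a ∈ {2}; Q'(b) = 12(b - 2)(b + 1)(b + 2) vanishes at b ∈ {-2, -1, 2}.
Local minima of P (where P''>0): P(2)=-4. Local minima of Q: Q(-2)=16, Q(2)=-112.
So the global minimum of V is P(2) + Q(2) + 6 = -4 − 112 + 6 = -110, attained at (2, 2).

(2, 2)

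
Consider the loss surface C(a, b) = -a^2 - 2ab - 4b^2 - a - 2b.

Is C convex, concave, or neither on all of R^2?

C is quadratic, so its Hessian is the constant matrix H = [[-2, -2], [-2, -8]].
det(H) = 12, tr(H) = -10.
det(H) > 0 and tr(H) < 0, so H is negative definite everywhere: concave.

concave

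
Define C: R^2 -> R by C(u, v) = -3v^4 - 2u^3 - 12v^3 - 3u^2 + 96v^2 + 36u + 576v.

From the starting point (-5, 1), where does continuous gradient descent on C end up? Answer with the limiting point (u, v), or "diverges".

(-3, -3)

C is separable, so gradient descent decouples: u follows -∂C/∂u, v follows -∂C/∂v.
∂C/∂u = -6(u - 2)(u + 3); at u=-5 this is -84, so u increases.
∂C/∂v = -12(v - 4)(v + 3)(v + 4); at v=1 this is 720, so v decreases.
u converges to its nearest critical value -3 (a local min of the u-part); v converges to -3. The iterate converges to (-3, -3).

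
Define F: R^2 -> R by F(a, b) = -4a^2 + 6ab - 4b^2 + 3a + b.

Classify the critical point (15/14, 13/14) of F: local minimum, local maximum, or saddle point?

local maximum

The Hessian of F is constant: H = [[-8, 6], [6, -8]].
det(H) = (-8)·(-8) − 6² = 28.
det(H) > 0 and tr(H) = -16 < 0, so H is negative definite and the point is a local maximum.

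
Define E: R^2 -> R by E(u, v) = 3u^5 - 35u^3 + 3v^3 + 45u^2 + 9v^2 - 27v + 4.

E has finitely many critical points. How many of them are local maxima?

2

E separates as a function of u plus a function of v, so ∇E=0 decouples.
∂E/∂u = 15u(u - 2)(u - 1)(u + 3) = 0 at u ∈ {-3, 0, 1, 2}; ∂E/∂v = 9(v - 1)(v + 3) = 0 at v ∈ {-3, 1}.
The Hessian is diagonal: diag(E_uu, E_vv). Second derivatives: E_uu(-3)=-900, E_uu(0)=90, E_uu(1)=-60, E_uu(2)=150; E_vv(-3)=-36, E_vv(1)=36.
Local maxima occur where both diagonal entries negative: (-3, -3), (1, -3). Count: 2.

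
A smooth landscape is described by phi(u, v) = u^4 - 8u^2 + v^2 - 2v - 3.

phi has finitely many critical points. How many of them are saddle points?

1

phi separates as a function of u plus a function of v, so ∇phi=0 decouples.
∂phi/∂u = 4u(u - 2)(u + 2) = 0 at u ∈ {-2, 0, 2}; ∂phi/∂v = 2(v - 1) = 0 at v ∈ {1}.
The Hessian is diagonal: diag(phi_uu, phi_vv). Second derivatives: phi_uu(-2)=32, phi_uu(0)=-16, phi_uu(2)=32; phi_vv(1)=2.
Saddle points occur where the two diagonal entries have opposite signs: (0, 1). Count: 1.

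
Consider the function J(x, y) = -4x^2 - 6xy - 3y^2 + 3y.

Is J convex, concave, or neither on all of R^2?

J is quadratic, so its Hessian is the constant matrix H = [[-8, -6], [-6, -6]].
det(H) = 12, tr(H) = -14.
det(H) > 0 and tr(H) < 0, so H is negative definite everywhere: concave.

concave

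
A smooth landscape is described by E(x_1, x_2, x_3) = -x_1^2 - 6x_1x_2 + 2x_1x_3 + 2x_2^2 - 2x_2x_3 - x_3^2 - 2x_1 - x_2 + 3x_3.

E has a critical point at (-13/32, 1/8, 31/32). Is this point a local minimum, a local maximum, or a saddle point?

saddle point

The Hessian is constant: H = [[-2, -6, 2], [-6, 4, -2], [2, -2, -2]].
Leading principal minors: Δ₁ = -2, Δ₂ = -44, Δ₃ = 128.
The minors fit neither the all-positive nor the alternating-sign pattern, so H is indefinite: a saddle point.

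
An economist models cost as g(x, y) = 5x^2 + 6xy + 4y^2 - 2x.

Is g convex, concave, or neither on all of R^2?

convex

g is quadratic, so its Hessian is the constant matrix H = [[10, 6], [6, 8]].
det(H) = 44, tr(H) = 18.
det(H) > 0 and tr(H) > 0, so H is positive definite everywhere: convex.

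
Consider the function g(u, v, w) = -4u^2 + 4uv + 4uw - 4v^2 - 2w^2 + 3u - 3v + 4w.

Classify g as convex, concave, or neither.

concave

g is quadratic, so its Hessian is the constant matrix H = [[-8, 4, 4], [4, -8, 0], [4, 0, -4]].
Leading principal minors: -8, 48, -64.
Signs alternate −, +, − ⇒ H ≺ 0 ⇒ concave.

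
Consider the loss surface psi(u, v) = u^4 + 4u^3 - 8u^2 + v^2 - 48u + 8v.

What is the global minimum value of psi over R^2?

psi(u,v) separates as P(u) + Q(v), so its minimum is min P + min Q.
P'(u) = 4(u - 2)(u + 2)(u + 3) vanishes at u ∈ {-3, -2, 2}; Q'(v) = 2v + 8 vanishes at v ∈ {-4}.
Local minima of P (where P''>0): P(-3)=45, P(2)=-80. Local minima of Q: Q(-4)=-16.
So the global minimum of psi is P(2) + Q(-4) = -80 − 16 = -96, attained at (2, -4).

-96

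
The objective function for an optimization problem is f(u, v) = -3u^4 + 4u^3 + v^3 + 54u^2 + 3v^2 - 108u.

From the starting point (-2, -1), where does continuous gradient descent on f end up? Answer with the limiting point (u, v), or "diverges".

(1, 0)

f is separable, so gradient descent decouples: u follows -∂f/∂u, v follows -∂f/∂v.
∂f/∂u = -12(u - 3)(u - 1)(u + 3); at u=-2 this is -180, so u increases.
∂f/∂v = 3v(v + 2); at v=-1 this is -3, so v increases.
u converges to its nearest critical value 1 (a local min of the u-part); v converges to 0. The iterate converges to (1, 0).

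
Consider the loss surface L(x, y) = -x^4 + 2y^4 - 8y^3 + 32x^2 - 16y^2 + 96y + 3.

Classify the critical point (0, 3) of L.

local minimum

The mixed partial ∂²L/∂x∂y is 0, so the Hessian at any point is diag(L_xx, L_yy) = diag(4(-3x^2 + 16), 8(3y^2 - 6y - 4)).
At (0, 3): H = diag(64, 40).
Both eigenvalues are positive, so H is positive definite: a local minimum.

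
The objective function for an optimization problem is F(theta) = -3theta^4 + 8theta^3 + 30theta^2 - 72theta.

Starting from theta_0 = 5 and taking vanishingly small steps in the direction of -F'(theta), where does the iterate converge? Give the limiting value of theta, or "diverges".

F'(theta) = -12(theta - 3)(theta - 1)(theta + 2), so F'(5) = -672.
Gradient descent moves in the -F' direction, i.e. theta is increasing.
There is no critical point above theta=5, and F' keeps the same sign, so the iterate runs off to +∞.

diverges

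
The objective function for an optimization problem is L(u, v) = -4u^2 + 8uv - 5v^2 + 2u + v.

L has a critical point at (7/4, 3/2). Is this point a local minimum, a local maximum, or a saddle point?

local maximum

The Hessian of L is constant: H = [[-8, 8], [8, -10]].
det(H) = (-8)·(-10) − 8² = 16.
det(H) > 0 and tr(H) = -18 < 0, so H is negative definite and the point is a local maximum.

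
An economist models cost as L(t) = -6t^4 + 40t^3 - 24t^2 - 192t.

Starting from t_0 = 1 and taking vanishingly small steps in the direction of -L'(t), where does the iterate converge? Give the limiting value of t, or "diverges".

L'(t) = -24(t - 4)(t - 2)(t + 1), so L'(1) = -144.
Gradient descent moves in the -L' direction, i.e. t is increasing.
The nearest critical point in that direction is t = 2, where L'' = 144 > 0 (a local minimum). The iterate converges there.

2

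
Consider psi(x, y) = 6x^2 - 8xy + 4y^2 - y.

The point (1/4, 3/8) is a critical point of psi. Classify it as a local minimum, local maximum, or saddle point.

The Hessian of psi is constant: H = [[12, -8], [-8, 8]].
det(H) = 12·8 − (-8)² = 32.
det(H) > 0 and tr(H) = 20 > 0, so H is positive definite and the point is a local minimum.

local minimum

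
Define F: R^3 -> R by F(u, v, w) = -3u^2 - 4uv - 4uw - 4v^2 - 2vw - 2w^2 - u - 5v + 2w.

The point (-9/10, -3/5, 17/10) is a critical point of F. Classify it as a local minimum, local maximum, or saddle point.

The Hessian is constant: H = [[-6, -4, -4], [-4, -8, -2], [-4, -2, -4]].
Leading principal minors: Δ₁ = -6, Δ₂ = 32, Δ₃ = -40.
The minors alternate sign starting negative (−, +, −), so H is negative definite: a local maximum.

local maximum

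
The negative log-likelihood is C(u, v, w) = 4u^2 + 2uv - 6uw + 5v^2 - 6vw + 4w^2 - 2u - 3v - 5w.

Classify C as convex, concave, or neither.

C is quadratic, so its Hessian is the constant matrix H = [[8, 2, -6], [2, 10, -6], [-6, -6, 8]].
Leading principal minors: 8, 76, 104.
All positive ⇒ H ≻ 0 ⇒ convex.

convex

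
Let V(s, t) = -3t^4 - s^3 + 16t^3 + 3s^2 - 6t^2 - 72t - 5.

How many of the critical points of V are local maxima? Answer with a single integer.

2

V separates as a function of s plus a function of t, so ∇V=0 decouples.
∂V/∂s = -3s(s - 2) = 0 at s ∈ {0, 2}; ∂V/∂t = -12(t - 3)(t - 2)(t + 1) = 0 at t ∈ {-1, 2, 3}.
The Hessian is diagonal: diag(V_ss, V_tt). Second derivatives: V_ss(0)=6, V_ss(2)=-6; V_tt(-1)=-144, V_tt(2)=36, V_tt(3)=-48.
Local maxima occur where both diagonal entries negative: (2, -1), (2, 3). Count: 2.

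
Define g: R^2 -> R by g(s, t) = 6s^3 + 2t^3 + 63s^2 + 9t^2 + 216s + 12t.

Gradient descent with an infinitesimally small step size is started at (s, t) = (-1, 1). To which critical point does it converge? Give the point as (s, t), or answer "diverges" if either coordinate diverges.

g is separable, so gradient descent decouples: s follows -∂g/∂s, t follows -∂g/∂t.
∂g/∂s = 18(s + 3)(s + 4); at s=-1 this is 108, so s decreases.
∂g/∂t = 6(t + 1)(t + 2); at t=1 this is 36, so t decreases.
s converges to its nearest critical value -3 (a local min of the s-part); t converges to -1. The iterate converges to (-3, -1).

(-3, -1)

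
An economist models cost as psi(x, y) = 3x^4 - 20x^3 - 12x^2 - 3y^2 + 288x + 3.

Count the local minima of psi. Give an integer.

psi separates as a function of x plus a function of y, so ∇psi=0 decouples.
∂psi/∂x = 12(x - 4)(x - 3)(x + 2) = 0 at x ∈ {-2, 3, 4}; ∂psi/∂y = -6y = 0 at y ∈ {0}.
The Hessian is diagonal: diag(psi_xx, psi_yy). Second derivatives: psi_xx(-2)=360, psi_xx(3)=-60, psi_xx(4)=72; psi_yy(0)=-6.
Local minima occur where both diagonal entries positive: none. Count: 0.

0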